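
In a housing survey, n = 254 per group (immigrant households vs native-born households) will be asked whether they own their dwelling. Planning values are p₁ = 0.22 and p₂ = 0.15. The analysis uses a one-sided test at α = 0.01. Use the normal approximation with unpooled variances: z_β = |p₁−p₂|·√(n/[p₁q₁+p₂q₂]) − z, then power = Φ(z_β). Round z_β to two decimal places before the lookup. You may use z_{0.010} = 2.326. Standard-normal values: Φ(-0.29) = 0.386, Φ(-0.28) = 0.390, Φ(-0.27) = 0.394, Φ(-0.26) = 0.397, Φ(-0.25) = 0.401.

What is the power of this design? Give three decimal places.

Power ≈ 0.386

z_β = |p₁−p₂|·√(n/[p₁q₁+p₂q₂]) − z_α
    = 0.07 · √(254/0.2991) − 2.326
    = 0.07 · 29.1413 − 2.326
    = 2.0399 − 2.326 = -0.2861 → -0.29
Power = Φ(-0.29) = 0.386.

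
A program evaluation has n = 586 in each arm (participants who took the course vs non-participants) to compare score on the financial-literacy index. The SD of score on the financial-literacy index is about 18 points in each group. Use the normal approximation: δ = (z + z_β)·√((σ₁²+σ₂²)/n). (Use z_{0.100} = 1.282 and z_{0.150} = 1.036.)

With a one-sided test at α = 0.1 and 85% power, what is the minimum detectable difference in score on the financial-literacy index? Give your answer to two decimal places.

Minimum detectable difference ≈ 2.44 points

δ = (z_α + z_β) · √((σ₁²+σ₂²)/n)
  = (1.282 + 1.036) · √(648/586)
  = 2.318 · √1.1058
  = 2.318 · 1.0516
  = 2.4375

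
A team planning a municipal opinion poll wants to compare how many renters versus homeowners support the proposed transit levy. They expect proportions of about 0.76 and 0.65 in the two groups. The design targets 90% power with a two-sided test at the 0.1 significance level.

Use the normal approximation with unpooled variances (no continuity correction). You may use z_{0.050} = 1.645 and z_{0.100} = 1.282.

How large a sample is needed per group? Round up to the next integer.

n = (z_{α/2} + z_β)² · [p₁(1−p₁) + p₂(1−p₂)] / (p₁ − p₂)²
  = (1.645 + 1.282)² · (0.76·0.24 + 0.65·0.35) / (0.11)²
  = (2.927)² · (0.1824 + 0.2275) / 0.0121
  = 8.5673 · 0.4099 / 0.0121
  = 290.23
Round up → n = 291 per group.

n = 291 per group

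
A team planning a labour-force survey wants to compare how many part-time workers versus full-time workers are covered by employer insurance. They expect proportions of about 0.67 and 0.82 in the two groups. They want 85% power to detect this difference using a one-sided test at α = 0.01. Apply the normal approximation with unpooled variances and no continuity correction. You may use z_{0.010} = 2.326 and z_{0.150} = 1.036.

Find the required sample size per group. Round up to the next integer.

n = (z_α + z_β)² · [p₁(1−p₁) + p₂(1−p₂)] / (p₁ − p₂)²
  = (2.326 + 1.036)² · (0.67·0.33 + 0.82·0.18) / (-0.15)²
  = (3.362)² · (0.2211 + 0.1476) / 0.0225
  = 11.3030 · 0.3687 / 0.0225
  = 185.22
Round up → n = 186 per group.

n = 186 per group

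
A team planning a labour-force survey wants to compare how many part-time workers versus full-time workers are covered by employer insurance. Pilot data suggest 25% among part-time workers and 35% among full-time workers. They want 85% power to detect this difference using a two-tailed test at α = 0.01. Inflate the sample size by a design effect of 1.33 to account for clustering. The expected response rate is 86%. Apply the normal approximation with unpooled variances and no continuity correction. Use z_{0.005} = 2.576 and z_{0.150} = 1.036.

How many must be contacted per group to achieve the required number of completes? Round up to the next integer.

n = (z_{α/2} + z_β)² · [p₁(1−p₁) + p₂(1−p₂)] / (p₁ − p₂)²
  = (2.576 + 1.036)² · (0.25·0.75 + 0.35·0.65) / (-0.10)²
  = (3.612)² · (0.1875 + 0.2275) / 0.0100
  = 13.0465 · 0.4150 / 0.0100
  = 541.43
Design effect: 1.33 × 541.43 = 720.10.
Adjust for 86% response: 720.10 / 0.86 = 837.33.
Round up → n = 838 per group.

n = 838 per group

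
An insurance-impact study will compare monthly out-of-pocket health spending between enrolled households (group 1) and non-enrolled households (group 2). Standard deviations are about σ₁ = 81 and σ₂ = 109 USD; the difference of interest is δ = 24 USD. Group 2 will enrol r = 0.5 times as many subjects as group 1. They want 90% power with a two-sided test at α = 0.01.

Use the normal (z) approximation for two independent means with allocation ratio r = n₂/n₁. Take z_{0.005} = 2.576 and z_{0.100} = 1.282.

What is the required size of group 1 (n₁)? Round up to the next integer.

n₁ = (z_{α/2} + z_β)² · (σ₁² + σ₂²/r) / δ²
   = (2.576 + 1.282)² · (81² + 109²/0.5) / 24²
   = 14.8842 · (6561 + 23762) / 576
   = 14.8842 · 30323 / 576
   = 783.56
Round up → n₁ = 784; n₂ = r·n₁ = 0.5 × 784 = 392.

n₁ = 784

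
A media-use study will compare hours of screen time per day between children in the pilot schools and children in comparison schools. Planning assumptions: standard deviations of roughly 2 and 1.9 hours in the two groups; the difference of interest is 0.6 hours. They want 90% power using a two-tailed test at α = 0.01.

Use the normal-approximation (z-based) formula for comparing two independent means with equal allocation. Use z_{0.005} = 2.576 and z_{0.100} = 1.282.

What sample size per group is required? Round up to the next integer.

n = 315 per group

n = (z_{α/2} + z_β)² · (σ₁² + σ₂²) / δ²
  = (2.576 + 1.282)² · (2² + 1.9² = 7.61) / 0.6²
  = 14.8842 · 7.61 / 0.36
  = 314.63
Round up → n = 315 per group.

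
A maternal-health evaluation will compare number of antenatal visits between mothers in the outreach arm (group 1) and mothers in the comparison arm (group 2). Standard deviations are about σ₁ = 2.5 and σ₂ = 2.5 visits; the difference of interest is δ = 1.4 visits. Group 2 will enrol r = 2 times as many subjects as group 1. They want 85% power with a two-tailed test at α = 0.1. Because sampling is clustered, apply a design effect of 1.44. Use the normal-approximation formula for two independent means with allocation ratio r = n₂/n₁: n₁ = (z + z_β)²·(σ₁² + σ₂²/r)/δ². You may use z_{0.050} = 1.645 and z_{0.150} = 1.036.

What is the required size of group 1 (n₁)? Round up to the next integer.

n₁ = (z_{α/2} + z_β)² · (σ₁² + σ₂²/r) / δ²
   = (1.645 + 1.036)² · (2.5² + 2.5²/2) / 1.4²
   = 7.1878 · (6.25 + 3.125) / 1.96
   = 7.1878 · 9.375 / 1.96
   = 34.38
Design effect: 1.44 × 34.38 = 49.51.
Round up → n₁ = 50; n₂ = r·n₁ = 2 × 50 = 100.

n₁ = 50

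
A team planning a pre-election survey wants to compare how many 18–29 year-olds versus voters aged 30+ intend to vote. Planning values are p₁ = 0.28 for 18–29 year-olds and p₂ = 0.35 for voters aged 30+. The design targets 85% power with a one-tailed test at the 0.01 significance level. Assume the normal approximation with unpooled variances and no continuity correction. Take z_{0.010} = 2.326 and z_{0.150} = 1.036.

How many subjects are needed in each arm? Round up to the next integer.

n = (z_α + z_β)² · [p₁(1−p₁) + p₂(1−p₂)] / (p₁ − p₂)²
  = (2.326 + 1.036)² · (0.28·0.72 + 0.35·0.65) / (-0.07)²
  = (3.362)² · (0.2016 + 0.2275) / 0.0049
  = 11.3030 · 0.4291 / 0.0049
  = 989.82
Round up → n = 990 per group.

n = 990 per group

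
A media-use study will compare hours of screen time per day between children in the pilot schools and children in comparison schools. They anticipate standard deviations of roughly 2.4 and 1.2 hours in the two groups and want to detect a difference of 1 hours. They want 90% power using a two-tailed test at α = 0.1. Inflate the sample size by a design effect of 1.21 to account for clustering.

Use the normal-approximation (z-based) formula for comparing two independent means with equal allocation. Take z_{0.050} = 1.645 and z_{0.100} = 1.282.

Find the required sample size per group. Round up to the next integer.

n = 75 per group

n = (z_{α/2} + z_β)² · (σ₁² + σ₂²) / δ²
  = (1.645 + 1.282)² · (2.4² + 1.2² = 7.2) / 1²
  = 8.5673 · 7.2 / 1
  = 61.68
Design effect: 1.21 × 61.68 = 74.64.
Round up → n = 75 per group.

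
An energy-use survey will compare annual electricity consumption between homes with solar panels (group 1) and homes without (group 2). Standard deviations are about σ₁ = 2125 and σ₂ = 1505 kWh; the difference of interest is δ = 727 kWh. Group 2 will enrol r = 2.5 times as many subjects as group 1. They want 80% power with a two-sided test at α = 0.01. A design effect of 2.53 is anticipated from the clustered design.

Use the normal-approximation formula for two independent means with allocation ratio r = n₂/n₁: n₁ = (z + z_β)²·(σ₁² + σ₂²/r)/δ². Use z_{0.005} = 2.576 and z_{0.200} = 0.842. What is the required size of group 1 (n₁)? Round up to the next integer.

n₁ = (z_{α/2} + z_β)² · (σ₁² + σ₂²/r) / δ²
   = (2.576 + 0.842)² · (2125² + 1505²/2.5) / 727²
   = 11.6827 · (4515625 + 906010) / 528529
   = 11.6827 · 5421635 / 528529
   = 119.84
Design effect: 2.53 × 119.84 = 303.20.
Round up → n₁ = 304; n₂ = r·n₁ = 2.5 × 304 = 760.

n₁ = 304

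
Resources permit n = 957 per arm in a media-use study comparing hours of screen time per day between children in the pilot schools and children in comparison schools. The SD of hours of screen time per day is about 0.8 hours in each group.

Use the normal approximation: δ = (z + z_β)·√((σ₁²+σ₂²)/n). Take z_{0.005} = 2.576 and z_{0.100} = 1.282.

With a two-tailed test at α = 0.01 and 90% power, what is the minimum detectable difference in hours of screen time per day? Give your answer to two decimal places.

δ = (z_{α/2} + z_β) · √((σ₁²+σ₂²)/n)
  = (2.576 + 1.282) · √(1.28/957)
  = 3.858 · √0.00134
  = 3.858 · 0.0366
  = 0.1411

Minimum detectable difference ≈ 0.14 hours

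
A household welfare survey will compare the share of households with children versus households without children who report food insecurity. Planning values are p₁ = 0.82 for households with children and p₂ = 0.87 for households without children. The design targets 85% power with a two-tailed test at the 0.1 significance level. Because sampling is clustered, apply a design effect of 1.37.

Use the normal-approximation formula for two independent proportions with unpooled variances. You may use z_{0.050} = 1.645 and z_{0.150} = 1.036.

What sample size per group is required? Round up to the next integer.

n = 1027 per group

n = (z_{α/2} + z_β)² · [p₁(1−p₁) + p₂(1−p₂)] / (p₁ − p₂)²
  = (1.645 + 1.036)² · (0.82·0.18 + 0.87·0.13) / (-0.05)²
  = (2.681)² · (0.1476 + 0.1131) / 0.0025
  = 7.1878 · 0.2607 / 0.0025
  = 749.54
Design effect: 1.37 × 749.54 = 1026.87.
Round up → n = 1027 per group.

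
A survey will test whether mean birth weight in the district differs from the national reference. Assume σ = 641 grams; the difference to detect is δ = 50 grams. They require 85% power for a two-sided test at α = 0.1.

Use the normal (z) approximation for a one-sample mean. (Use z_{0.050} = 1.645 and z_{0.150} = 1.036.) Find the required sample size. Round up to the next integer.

n = (z_{α/2} + z_β)² · σ² / δ²
  = (1.645 + 1.036)² · 641² / 50²
  = 7.1878 · 410881 / 2500
  = 1181.33
Round up → n = 1182.

n = 1182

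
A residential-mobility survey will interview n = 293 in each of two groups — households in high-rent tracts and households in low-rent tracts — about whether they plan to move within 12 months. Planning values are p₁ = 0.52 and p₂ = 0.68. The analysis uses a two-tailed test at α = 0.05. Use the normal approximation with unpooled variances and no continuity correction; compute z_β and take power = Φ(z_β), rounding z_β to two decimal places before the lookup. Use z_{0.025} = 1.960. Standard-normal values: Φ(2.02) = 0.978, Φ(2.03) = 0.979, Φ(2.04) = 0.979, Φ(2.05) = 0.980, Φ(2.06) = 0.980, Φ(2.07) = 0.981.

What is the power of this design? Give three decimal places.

Power ≈ 0.980

z_β = |p₁−p₂|·√(n/[p₁q₁+p₂q₂]) − z_{α/2}
    = 0.16 · √(293/0.4672) − 1.960
    = 0.16 · 25.0428 − 1.960
    = 4.0068 − 1.960 = 2.0468 → 2.05
Power = Φ(2.05) = 0.980.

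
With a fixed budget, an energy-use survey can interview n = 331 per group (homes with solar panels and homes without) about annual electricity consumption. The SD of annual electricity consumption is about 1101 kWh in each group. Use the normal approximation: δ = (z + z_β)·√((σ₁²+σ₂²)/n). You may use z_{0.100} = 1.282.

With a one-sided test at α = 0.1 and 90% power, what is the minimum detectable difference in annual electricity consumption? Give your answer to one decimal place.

δ = (z_α + z_β) · √((σ₁²+σ₂²)/n)
  = (1.282 + 1.282) · √(2424402/331)
  = 2.564 · √7324.5
  = 2.564 · 85.5832
  = 219.4352

Minimum detectable difference ≈ 219.4 kWh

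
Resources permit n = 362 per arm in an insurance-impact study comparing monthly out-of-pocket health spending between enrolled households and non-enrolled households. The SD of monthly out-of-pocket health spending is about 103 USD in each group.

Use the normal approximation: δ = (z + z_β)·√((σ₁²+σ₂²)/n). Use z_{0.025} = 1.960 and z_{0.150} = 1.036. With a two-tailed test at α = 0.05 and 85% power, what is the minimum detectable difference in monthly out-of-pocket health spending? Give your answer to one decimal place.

δ = (z_{α/2} + z_β) · √((σ₁²+σ₂²)/n)
  = (1.960 + 1.036) · √(21218/362)
  = 2.996 · √58.6133
  = 2.996 · 7.6559
  = 22.9372

Minimum detectable difference ≈ 22.9 USD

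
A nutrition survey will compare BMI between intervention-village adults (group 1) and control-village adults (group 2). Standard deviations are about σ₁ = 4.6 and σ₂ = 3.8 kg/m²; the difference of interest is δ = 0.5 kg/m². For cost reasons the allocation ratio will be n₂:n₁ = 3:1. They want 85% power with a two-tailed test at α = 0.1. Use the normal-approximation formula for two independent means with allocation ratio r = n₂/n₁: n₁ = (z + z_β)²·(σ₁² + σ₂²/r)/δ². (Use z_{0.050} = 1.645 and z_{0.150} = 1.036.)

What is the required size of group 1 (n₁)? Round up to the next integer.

n₁ = (z_{α/2} + z_β)² · (σ₁² + σ₂²/r) / δ²
   = (1.645 + 1.036)² · (4.6² + 3.8²/3) / 0.5²
   = 7.1878 · (21.16 + 4.8133) / 0.25
   = 7.1878 · 25.9733 / 0.25
   = 746.76
Round up → n₁ = 747; n₂ = r·n₁ = 3 × 747 = 2241.

n₁ = 747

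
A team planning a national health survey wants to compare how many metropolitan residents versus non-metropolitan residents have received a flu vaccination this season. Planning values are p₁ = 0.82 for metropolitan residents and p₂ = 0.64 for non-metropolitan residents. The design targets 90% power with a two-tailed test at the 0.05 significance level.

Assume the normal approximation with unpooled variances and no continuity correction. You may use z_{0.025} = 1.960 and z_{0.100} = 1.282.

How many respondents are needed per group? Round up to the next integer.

n = (z_{α/2} + z_β)² · [p₁(1−p₁) + p₂(1−p₂)] / (p₁ − p₂)²
  = (1.960 + 1.282)² · (0.82·0.18 + 0.64·0.36) / (0.18)²
  = (3.242)² · (0.1476 + 0.2304) / 0.0324
  = 10.5106 · 0.3780 / 0.0324
  = 122.62
Round up → n = 123 per group.

n = 123 per group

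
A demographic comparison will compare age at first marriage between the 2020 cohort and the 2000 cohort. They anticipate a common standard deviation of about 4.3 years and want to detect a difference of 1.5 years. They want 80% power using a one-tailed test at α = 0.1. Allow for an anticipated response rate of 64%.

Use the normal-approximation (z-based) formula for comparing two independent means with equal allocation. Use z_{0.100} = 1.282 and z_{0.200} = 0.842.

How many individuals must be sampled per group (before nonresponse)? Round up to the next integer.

n = (z_α + z_β)² · (σ₁² + σ₂²) / δ²
  = (1.282 + 0.842)² · (2·4.3² = 36.98) / 1.5²
  = 4.5114 · 36.98 / 2.25
  = 74.15
Adjust for 64% response: 74.15 / 0.64 = 115.85.
Round up → n = 116 per group.

n = 116 per group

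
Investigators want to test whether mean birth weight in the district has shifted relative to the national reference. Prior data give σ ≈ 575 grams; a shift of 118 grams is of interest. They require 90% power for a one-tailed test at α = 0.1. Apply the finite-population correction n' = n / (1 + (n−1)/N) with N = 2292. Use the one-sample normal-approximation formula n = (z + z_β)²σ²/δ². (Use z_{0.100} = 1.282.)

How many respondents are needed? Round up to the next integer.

n = 147

n = (z_α + z_β)² · σ² / δ²
  = (1.282 + 1.282)² · 575² / 118²
  = 6.5741 · 330625 / 13924
  = 156.10
Finite-population correction (N = 2292): 156.10 / (1 + (156.10 − 1)/2292) = 146.21.
Round up → n = 147.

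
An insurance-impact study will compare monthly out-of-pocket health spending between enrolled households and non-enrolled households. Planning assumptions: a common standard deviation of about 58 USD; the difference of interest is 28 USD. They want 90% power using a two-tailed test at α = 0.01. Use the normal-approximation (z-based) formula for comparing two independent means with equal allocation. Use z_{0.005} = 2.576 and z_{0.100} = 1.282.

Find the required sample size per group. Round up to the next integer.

n = (z_{α/2} + z_β)² · (σ₁² + σ₂²) / δ²
  = (2.576 + 1.282)² · (2·58² = 6728) / 28²
  = 14.8842 · 6728 / 784
  = 127.73
Round up → n = 128 per group.

n = 128 per group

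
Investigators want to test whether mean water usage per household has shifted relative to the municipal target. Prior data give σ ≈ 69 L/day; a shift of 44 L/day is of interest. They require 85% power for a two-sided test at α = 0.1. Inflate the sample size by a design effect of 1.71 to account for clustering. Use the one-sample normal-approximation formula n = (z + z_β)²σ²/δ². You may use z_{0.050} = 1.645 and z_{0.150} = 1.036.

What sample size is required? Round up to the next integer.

n = (z_{α/2} + z_β)² · σ² / δ²
  = (1.645 + 1.036)² · 69² / 44²
  = 7.1878 · 4761 / 1936
  = 17.68
Design effect: 1.71 × 17.68 = 30.23.
Round up → n = 31.

n = 31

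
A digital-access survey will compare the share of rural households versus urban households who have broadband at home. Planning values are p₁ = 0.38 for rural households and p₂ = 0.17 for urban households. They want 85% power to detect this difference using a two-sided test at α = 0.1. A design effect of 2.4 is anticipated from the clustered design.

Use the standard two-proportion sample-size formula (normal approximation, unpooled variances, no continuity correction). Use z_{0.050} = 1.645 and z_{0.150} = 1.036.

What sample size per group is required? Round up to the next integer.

n = 148 per group

n = (z_{α/2} + z_β)² · [p₁(1−p₁) + p₂(1−p₂)] / (p₁ − p₂)²
  = (1.645 + 1.036)² · (0.38·0.62 + 0.17·0.83) / (0.21)²
  = (2.681)² · (0.2356 + 0.1411) / 0.0441
  = 7.1878 · 0.3767 / 0.0441
  = 61.40
Design effect: 2.4 × 61.40 = 147.35.
Round up → n = 148 per group.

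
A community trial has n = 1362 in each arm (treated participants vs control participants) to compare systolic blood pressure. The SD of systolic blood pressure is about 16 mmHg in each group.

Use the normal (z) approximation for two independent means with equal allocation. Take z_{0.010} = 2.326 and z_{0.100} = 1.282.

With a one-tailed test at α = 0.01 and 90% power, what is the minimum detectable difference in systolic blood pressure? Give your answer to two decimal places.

Minimum detectable difference ≈ 2.21 mmHg

δ = (z_α + z_β) · √((σ₁²+σ₂²)/n)
  = (2.326 + 1.282) · √(512/1362)
  = 3.608 · √0.37592
  = 3.608 · 0.6131
  = 2.2121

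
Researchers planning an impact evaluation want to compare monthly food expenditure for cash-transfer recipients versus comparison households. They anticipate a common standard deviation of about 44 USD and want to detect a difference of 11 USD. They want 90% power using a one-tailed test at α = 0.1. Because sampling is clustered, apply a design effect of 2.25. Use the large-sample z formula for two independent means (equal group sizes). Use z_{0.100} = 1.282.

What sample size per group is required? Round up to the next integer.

n = 474 per group

n = (z_α + z_β)² · (σ₁² + σ₂²) / δ²
  = (1.282 + 1.282)² · (2·44² = 3872) / 11²
  = 6.5741 · 3872 / 121
  = 210.37
Design effect: 2.25 × 210.37 = 473.33.
Round up → n = 474 per group.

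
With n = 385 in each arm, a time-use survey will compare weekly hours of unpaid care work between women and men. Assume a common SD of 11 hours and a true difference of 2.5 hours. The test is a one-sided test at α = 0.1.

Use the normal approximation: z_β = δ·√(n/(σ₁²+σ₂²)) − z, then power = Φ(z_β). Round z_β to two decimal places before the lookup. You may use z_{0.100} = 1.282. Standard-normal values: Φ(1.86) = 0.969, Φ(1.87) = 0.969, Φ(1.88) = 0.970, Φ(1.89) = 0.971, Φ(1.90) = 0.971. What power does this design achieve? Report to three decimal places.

z_β = δ·√(n/(σ₁²+σ₂²)) − z_α
    = 2.5 · √(385/242) − 1.282
    = 2.5 · 1.26131 − 1.282
    = 3.1533 − 1.282 = 1.8713 → 1.87
Power = Φ(1.87) = 0.969.

Power ≈ 0.969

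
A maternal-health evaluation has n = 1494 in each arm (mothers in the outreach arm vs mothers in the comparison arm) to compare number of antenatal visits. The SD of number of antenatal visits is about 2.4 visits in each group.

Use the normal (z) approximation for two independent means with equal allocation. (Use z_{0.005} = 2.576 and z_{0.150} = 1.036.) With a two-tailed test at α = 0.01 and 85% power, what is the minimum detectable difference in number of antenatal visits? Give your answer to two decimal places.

δ = (z_{α/2} + z_β) · √((σ₁²+σ₂²)/n)
  = (2.576 + 1.036) · √(11.52/1494)
  = 3.612 · √0.00771
  = 3.612 · 0.0878
  = 0.3172

Minimum detectable difference ≈ 0.32 visits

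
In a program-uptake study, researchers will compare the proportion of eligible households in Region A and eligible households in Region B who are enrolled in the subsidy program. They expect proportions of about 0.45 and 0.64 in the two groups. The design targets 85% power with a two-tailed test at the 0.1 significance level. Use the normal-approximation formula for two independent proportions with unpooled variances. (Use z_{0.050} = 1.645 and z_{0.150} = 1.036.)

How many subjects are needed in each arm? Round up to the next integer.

n = 96 per group

n = (z_{α/2} + z_β)² · [p₁(1−p₁) + p₂(1−p₂)] / (p₁ − p₂)²
  = (1.645 + 1.036)² · (0.45·0.55 + 0.64·0.36) / (-0.19)²
  = (2.681)² · (0.2475 + 0.2304) / 0.0361
  = 7.1878 · 0.4779 / 0.0361
  = 95.15
Round up → n = 96 per group.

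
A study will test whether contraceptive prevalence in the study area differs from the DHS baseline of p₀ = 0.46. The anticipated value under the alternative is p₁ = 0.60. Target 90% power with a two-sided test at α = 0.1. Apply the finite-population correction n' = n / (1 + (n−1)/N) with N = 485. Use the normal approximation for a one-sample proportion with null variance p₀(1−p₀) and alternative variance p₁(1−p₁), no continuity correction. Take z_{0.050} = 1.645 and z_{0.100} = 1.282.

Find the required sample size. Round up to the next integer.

n = [z_{α/2}·√(p₀q₀) + z_β·√(p₁q₁)]² / (p₁ − p₀)²
  = [1.645·√(0.46·0.54) + 1.282·√(0.60·0.40)]² / (0.14)²
  = [1.645·0.4984 + 1.282·0.4899]² / 0.0196
  = [1.4479]² / 0.0196
  = 106.96
Finite-population correction (N = 485): 106.96 / (1 + (106.96 − 1)/485) = 87.78.
Round up → n = 88.

n = 88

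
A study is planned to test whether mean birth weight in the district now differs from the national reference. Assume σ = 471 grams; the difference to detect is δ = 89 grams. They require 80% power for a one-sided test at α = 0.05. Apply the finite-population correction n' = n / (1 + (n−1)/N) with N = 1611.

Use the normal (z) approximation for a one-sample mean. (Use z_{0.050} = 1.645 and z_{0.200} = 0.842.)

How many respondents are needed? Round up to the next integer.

n = 157

n = (z_α + z_β)² · σ² / δ²
  = (1.645 + 0.842)² · 471² / 89²
  = 6.1852 · 221841 / 7921
  = 173.23
Finite-population correction (N = 1611): 173.23 / (1 + (173.23 − 1)/1611) = 156.50.
Round up → n = 157.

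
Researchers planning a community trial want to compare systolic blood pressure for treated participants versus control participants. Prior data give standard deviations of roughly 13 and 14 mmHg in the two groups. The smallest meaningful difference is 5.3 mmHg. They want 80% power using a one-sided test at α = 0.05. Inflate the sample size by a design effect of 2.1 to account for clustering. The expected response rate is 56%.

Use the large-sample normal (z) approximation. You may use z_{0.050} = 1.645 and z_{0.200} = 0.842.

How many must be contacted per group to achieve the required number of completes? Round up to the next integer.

n = (z_α + z_β)² · (σ₁² + σ₂²) / δ²
  = (1.645 + 0.842)² · (13² + 14² = 365) / 5.3²
  = 6.1852 · 365 / 28.09
  = 80.37
Design effect: 2.1 × 80.37 = 168.78.
Adjust for 56% response: 168.78 / 0.56 = 301.39.
Round up → n = 302 per group.

n = 302 per group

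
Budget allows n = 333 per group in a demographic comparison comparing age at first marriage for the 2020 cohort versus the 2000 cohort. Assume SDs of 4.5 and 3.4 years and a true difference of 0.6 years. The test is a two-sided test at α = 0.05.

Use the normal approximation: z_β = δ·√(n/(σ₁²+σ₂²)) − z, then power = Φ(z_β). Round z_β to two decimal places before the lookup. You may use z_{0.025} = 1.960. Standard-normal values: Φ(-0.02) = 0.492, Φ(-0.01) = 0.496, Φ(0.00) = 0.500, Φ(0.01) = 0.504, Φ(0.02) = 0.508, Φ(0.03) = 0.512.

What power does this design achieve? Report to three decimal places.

z_β = δ·√(n/(σ₁²+σ₂²)) − z_{α/2}
    = 0.6 · √(333/31.81) − 1.960
    = 0.6 · 3.23549 − 1.960
    = 1.9413 − 1.960 = -0.0187 → -0.02
Power = Φ(-0.02) = 0.492.

Power ≈ 0.492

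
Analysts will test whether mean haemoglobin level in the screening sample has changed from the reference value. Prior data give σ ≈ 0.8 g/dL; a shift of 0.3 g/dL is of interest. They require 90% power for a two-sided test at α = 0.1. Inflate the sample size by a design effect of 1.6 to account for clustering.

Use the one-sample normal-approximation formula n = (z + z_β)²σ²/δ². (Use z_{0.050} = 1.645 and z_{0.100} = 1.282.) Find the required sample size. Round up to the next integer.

n = 98

n = (z_{α/2} + z_β)² · σ² / δ²
  = (1.645 + 1.282)² · 0.8² / 0.3²
  = 8.5673 · 0.64 / 0.09
  = 60.92
Design effect: 1.6 × 60.92 = 97.48.
Round up → n = 98.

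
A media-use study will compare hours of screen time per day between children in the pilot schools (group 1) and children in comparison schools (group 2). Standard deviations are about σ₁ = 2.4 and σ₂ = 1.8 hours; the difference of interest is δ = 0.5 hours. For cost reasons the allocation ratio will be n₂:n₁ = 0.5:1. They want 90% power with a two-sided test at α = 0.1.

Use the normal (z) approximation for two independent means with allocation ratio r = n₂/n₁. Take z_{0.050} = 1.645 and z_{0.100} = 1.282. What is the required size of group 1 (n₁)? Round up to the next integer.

n₁ = (z_{α/2} + z_β)² · (σ₁² + σ₂²/r) / δ²
   = (1.645 + 1.282)² · (2.4² + 1.8²/0.5) / 0.5²
   = 8.5673 · (5.76 + 6.48) / 0.25
   = 8.5673 · 12.24 / 0.25
   = 419.46
Round up → n₁ = 420; n₂ = r·n₁ = 0.5 × 420 = 210.

n₁ = 420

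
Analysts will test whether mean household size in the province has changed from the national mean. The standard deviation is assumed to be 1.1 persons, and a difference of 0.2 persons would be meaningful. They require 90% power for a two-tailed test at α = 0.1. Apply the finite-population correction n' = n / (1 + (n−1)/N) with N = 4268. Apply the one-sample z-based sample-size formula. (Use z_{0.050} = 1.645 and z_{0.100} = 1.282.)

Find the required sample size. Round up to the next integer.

n = (z_{α/2} + z_β)² · σ² / δ²
  = (1.645 + 1.282)² · 1.1² / 0.2²
  = 8.5673 · 1.21 / 0.04
  = 259.16
Finite-population correction (N = 4268): 259.16 / (1 + (259.16 − 1)/4268) = 244.38.
Round up → n = 245.

n = 245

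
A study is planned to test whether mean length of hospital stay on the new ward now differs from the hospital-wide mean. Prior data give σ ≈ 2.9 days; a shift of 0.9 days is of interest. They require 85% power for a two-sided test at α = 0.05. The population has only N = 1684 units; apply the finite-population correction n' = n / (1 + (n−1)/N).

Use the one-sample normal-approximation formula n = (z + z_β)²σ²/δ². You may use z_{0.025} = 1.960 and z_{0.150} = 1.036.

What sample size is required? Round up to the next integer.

n = 89

n = (z_{α/2} + z_β)² · σ² / δ²
  = (1.960 + 1.036)² · 2.9² / 0.9²
  = 8.9760 · 8.41 / 0.81
  = 93.20
Finite-population correction (N = 1684): 93.20 / (1 + (93.20 − 1)/1684) = 88.36.
Round up → n = 89.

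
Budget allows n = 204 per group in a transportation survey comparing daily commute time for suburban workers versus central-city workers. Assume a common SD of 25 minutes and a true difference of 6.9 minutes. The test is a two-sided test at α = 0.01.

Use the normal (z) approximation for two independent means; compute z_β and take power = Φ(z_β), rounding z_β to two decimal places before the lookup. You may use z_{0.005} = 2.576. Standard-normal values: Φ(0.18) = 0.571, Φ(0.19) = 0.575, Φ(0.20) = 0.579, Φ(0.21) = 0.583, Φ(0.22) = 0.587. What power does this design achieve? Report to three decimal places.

Power ≈ 0.583

z_β = δ·√(n/(σ₁²+σ₂²)) − z_{α/2}
    = 6.9 · √(204/1250) − 2.576
    = 6.9 · 0.40398 − 2.576
    = 2.7875 − 2.576 = 0.2115 → 0.21
Power = Φ(0.21) = 0.583.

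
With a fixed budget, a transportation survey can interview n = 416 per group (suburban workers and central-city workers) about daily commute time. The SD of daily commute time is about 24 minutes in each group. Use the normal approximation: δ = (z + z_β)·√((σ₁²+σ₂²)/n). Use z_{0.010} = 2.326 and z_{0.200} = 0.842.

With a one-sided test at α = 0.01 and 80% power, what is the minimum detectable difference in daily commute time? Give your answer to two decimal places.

Minimum detectable difference ≈ 5.27 minutes

δ = (z_α + z_β) · √((σ₁²+σ₂²)/n)
  = (2.326 + 0.842) · √(1152/416)
  = 3.168 · √2.7692
  = 3.168 · 1.6641
  = 5.2719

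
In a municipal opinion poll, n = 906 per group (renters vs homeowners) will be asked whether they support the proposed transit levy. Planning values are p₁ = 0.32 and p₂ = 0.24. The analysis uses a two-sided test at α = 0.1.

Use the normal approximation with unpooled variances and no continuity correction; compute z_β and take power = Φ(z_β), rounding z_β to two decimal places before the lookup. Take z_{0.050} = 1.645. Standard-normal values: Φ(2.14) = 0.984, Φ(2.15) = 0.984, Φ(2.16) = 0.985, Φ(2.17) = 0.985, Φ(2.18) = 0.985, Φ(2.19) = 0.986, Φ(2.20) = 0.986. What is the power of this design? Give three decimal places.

z_β = |p₁−p₂|·√(n/[p₁q₁+p₂q₂]) − z_{α/2}
    = 0.08 · √(906/0.4000) − 1.645
    = 0.08 · 47.5920 − 1.645
    = 3.8074 − 1.645 = 2.1624 → 2.16
Power = Φ(2.16) = 0.985.

Power ≈ 0.985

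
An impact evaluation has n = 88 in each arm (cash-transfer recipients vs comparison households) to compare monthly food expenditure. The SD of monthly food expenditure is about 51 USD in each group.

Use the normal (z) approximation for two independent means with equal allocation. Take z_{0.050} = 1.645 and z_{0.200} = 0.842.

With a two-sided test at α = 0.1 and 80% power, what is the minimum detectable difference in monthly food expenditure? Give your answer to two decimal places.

δ = (z_{α/2} + z_β) · √((σ₁²+σ₂²)/n)
  = (1.645 + 0.842) · √(5202/88)
  = 2.487 · √59.1136
  = 2.487 · 7.6885
  = 19.1214

Minimum detectable difference ≈ 19.12 USD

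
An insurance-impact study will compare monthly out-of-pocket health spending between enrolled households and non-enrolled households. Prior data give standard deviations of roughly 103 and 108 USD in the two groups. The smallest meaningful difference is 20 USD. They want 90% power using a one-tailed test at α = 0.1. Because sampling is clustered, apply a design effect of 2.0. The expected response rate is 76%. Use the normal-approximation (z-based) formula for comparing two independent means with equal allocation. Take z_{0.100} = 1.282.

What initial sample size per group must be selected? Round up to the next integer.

n = (z_α + z_β)² · (σ₁² + σ₂²) / δ²
  = (1.282 + 1.282)² · (103² + 108² = 22273) / 20²
  = 6.5741 · 22273 / 400
  = 366.06
Design effect: 2.0 × 366.06 = 732.12.
Adjust for 76% response: 732.12 / 0.76 = 963.32.
Round up → n = 964 per group.

n = 964 per group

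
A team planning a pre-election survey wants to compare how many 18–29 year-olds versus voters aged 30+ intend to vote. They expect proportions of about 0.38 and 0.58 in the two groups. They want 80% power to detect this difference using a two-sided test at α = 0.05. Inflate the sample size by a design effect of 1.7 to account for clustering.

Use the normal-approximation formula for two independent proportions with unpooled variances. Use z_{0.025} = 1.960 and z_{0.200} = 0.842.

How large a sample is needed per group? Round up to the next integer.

n = (z_{α/2} + z_β)² · [p₁(1−p₁) + p₂(1−p₂)] / (p₁ − p₂)²
  = (1.960 + 0.842)² · (0.38·0.62 + 0.58·0.42) / (-0.20)²
  = (2.802)² · (0.2356 + 0.2436) / 0.0400
  = 7.8512 · 0.4792 / 0.0400
  = 94.06
Design effect: 1.7 × 94.06 = 159.90.
Round up → n = 160 per group.

n = 160 per group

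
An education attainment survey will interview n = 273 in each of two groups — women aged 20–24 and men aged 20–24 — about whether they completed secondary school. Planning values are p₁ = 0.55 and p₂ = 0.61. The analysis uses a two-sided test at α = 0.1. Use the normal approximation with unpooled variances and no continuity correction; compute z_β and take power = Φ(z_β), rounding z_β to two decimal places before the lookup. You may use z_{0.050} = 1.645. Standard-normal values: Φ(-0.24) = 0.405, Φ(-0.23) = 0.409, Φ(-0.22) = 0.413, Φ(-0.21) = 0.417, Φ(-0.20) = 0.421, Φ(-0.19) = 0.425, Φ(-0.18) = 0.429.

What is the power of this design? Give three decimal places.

Power ≈ 0.413

z_β = |p₁−p₂|·√(n/[p₁q₁+p₂q₂]) − z_{α/2}
    = 0.06 · √(273/0.4854) − 1.645
    = 0.06 · 23.7155 − 1.645
    = 1.4229 − 1.645 = -0.2221 → -0.22
Power = Φ(-0.22) = 0.413.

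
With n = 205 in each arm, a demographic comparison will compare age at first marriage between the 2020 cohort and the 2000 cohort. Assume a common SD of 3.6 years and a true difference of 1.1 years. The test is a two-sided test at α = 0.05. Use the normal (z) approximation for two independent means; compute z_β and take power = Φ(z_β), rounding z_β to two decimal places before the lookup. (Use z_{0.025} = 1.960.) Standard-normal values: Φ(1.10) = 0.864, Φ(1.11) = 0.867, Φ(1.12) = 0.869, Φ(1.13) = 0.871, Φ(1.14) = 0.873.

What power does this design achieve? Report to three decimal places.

z_β = δ·√(n/(σ₁²+σ₂²)) − z_{α/2}
    = 1.1 · √(205/25.92) − 1.960
    = 1.1 · 2.81229 − 1.960
    = 3.0935 − 1.960 = 1.1335 → 1.13
Power = Φ(1.13) = 0.871.

Power ≈ 0.871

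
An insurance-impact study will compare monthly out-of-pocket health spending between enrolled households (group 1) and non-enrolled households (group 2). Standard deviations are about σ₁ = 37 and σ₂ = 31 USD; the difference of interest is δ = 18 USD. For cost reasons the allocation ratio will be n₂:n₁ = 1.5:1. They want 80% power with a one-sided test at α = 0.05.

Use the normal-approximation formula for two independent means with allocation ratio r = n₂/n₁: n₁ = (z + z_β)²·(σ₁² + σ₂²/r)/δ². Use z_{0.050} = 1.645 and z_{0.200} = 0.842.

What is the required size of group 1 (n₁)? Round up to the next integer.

n₁ = (z_α + z_β)² · (σ₁² + σ₂²/r) / δ²
   = (1.645 + 0.842)² · (37² + 31²/1.5) / 18²
   = 6.1852 · (1369 + 640.6667) / 324
   = 6.1852 · 2009.7 / 324
   = 38.36
Round up → n₁ = 39; n₂ = r·n₁ = 1.5 × 39 = 59.

n₁ = 39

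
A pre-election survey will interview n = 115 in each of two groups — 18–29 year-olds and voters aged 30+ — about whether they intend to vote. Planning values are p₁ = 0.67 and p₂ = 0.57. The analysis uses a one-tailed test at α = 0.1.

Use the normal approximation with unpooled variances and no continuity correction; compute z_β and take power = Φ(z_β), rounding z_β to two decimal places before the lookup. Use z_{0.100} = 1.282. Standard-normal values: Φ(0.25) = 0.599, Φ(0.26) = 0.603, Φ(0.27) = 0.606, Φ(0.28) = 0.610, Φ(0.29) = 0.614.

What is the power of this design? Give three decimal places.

Power ≈ 0.614

z_β = |p₁−p₂|·√(n/[p₁q₁+p₂q₂]) − z_α
    = 0.10 · √(115/0.4662) − 1.282
    = 0.10 · 15.7059 − 1.282
    = 1.5706 − 1.282 = 0.2886 → 0.29
Power = Φ(0.29) = 0.614.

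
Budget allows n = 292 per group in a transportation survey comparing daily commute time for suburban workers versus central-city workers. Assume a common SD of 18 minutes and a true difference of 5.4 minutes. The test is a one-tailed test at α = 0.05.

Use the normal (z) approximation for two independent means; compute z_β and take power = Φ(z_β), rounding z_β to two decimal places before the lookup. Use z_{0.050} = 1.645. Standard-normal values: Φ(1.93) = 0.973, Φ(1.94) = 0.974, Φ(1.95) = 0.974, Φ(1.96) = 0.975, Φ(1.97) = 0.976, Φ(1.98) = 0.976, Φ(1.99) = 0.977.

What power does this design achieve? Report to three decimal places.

z_β = δ·√(n/(σ₁²+σ₂²)) − z_α
    = 5.4 · √(292/648) − 1.645
    = 5.4 · 0.67128 − 1.645
    = 3.6249 − 1.645 = 1.9799 → 1.98
Power = Φ(1.98) = 0.976.

Power ≈ 0.976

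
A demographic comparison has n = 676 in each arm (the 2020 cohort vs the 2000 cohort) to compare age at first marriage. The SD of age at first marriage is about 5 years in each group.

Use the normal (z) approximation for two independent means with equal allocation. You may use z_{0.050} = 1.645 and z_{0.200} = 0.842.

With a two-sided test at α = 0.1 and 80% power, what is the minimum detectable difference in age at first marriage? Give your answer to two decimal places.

Minimum detectable difference ≈ 0.68 years

δ = (z_{α/2} + z_β) · √((σ₁²+σ₂²)/n)
  = (1.645 + 0.842) · √(50/676)
  = 2.487 · √0.07396
  = 2.487 · 0.2720
  = 0.6764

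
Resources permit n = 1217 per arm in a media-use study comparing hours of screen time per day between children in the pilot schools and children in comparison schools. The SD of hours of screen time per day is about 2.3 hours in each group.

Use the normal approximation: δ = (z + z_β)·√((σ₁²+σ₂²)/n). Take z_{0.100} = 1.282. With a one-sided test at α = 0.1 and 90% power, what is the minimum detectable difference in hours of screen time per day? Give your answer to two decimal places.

δ = (z_α + z_β) · √((σ₁²+σ₂²)/n)
  = (1.282 + 1.282) · √(10.58/1217)
  = 2.564 · √0.00869
  = 2.564 · 0.0932
  = 0.2391

Minimum detectable difference ≈ 0.24 hours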